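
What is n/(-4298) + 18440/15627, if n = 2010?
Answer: 23922425/33582423 ≈ 0.71235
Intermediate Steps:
n/(-4298) + 18440/15627 = 2010/(-4298) + 18440/15627 = 2010*(-1/4298) + 18440*(1/15627) = -1005/2149 + 18440/15627 = 23922425/33582423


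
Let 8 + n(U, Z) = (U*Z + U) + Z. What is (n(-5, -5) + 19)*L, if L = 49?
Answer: 1274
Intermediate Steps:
n(U, Z) = -8 + U + Z + U*Z (n(U, Z) = -8 + ((U*Z + U) + Z) = -8 + ((U + U*Z) + Z) = -8 + (U + Z + U*Z) = -8 + U + Z + U*Z)
(n(-5, -5) + 19)*L = ((-8 - 5 - 5 - 5*(-5)) + 19)*49 = ((-8 - 5 - 5 + 25) + 19)*49 = (7 + 19)*49 = 26*49 = 1274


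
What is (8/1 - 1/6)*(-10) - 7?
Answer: -256/3 ≈ -85.333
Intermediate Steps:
(8/1 - 1/6)*(-10) - 7 = (8*1 - 1*⅙)*(-10) - 7 = (8 - ⅙)*(-10) - 7 = (47/6)*(-10) - 7 = -235/3 - 7 = -256/3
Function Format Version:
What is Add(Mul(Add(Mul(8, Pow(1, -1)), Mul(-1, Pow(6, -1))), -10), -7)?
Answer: Rational(-256, 3) ≈ -85.333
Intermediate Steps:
Add(Mul(Add(Mul(8, Pow(1, -1)), Mul(-1, Pow(6, -1))), -10), -7) = Add(Mul(Add(Mul(8, 1), Mul(-1, Rational(1, 6))), -10), -7) = Add(Mul(Add(8, Rational(-1, 6)), -10), -7) = Add(Mul(Rational(47, 6), -10), -7) = Add(Rational(-235, 3), -7) = Rational(-256, 3)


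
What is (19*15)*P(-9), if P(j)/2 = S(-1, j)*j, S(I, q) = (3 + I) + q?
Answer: 35910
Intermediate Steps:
S(I, q) = 3 + I + q
P(j) = 2*j*(2 + j) (P(j) = 2*((3 - 1 + j)*j) = 2*((2 + j)*j) = 2*(j*(2 + j)) = 2*j*(2 + j))
(19*15)*P(-9) = (19*15)*(2*(-9)*(2 - 9)) = 285*(2*(-9)*(-7)) = 285*126 = 35910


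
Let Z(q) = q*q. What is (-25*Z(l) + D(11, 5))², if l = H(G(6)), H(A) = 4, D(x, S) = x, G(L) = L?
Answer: 151321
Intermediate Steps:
l = 4
Z(q) = q²
(-25*Z(l) + D(11, 5))² = (-25*4² + 11)² = (-25*16 + 11)² = (-400 + 11)² = (-389)² = 151321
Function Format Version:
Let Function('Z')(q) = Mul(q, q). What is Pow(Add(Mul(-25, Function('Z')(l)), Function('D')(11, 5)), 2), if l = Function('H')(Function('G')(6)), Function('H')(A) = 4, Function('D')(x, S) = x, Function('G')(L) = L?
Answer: 151321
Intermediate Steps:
l = 4
Function('Z')(q) = Pow(q, 2)
Pow(Add(Mul(-25, Function('Z')(l)), Function('D')(11, 5)), 2) = Pow(Add(Mul(-25, Pow(4, 2)), 11), 2) = Pow(Add(Mul(-25, 16), 11), 2) = Pow(Add(-400, 11), 2) = Pow(-389, 2) = 151321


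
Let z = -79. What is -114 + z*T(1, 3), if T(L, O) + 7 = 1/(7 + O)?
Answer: 4311/10 ≈ 431.10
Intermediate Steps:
T(L, O) = -7 + 1/(7 + O)
-114 + z*T(1, 3) = -114 - 79*(-48 - 7*3)/(7 + 3) = -114 - 79*(-48 - 21)/10 = -114 - 79*(-69)/10 = -114 - 79*(-69/10) = -114 + 5451/10 = 4311/10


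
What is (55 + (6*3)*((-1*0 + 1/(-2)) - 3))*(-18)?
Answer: 144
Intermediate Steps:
(55 + (6*3)*((-1*0 + 1/(-2)) - 3))*(-18) = (55 + 18*((0 - ½) - 3))*(-18) = (55 + 18*(-½ - 3))*(-18) = (55 + 18*(-7/2))*(-18) = (55 - 63)*(-18) = -8*(-18) = 144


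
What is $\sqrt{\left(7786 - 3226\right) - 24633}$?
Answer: $i \sqrt{20073} \approx 141.68 i$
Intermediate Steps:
$\sqrt{\left(7786 - 3226\right) - 24633} = \sqrt{4560 - 24633} = \sqrt{-20073} = i \sqrt{20073}$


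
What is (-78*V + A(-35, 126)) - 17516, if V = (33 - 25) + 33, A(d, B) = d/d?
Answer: -20713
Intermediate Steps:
A(d, B) = 1
V = 41 (V = 8 + 33 = 41)
(-78*V + A(-35, 126)) - 17516 = (-78*41 + 1) - 17516 = (-3198 + 1) - 17516 = -3197 - 17516 = -20713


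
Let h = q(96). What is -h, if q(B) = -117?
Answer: 117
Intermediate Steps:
h = -117
-h = -1*(-117) = 117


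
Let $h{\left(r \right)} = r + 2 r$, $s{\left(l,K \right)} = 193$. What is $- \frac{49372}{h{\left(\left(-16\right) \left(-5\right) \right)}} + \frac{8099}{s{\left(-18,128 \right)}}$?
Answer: $- \frac{1896259}{11580} \approx -163.75$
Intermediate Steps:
$h{\left(r \right)} = 3 r$
$- \frac{49372}{h{\left(\left(-16\right) \left(-5\right) \right)}} + \frac{8099}{s{\left(-18,128 \right)}} = - \frac{49372}{3 \left(\left(-16\right) \left(-5\right)\right)} + \frac{8099}{193} = - \frac{49372}{3 \cdot 80} + 8099 \cdot \frac{1}{193} = - \frac{49372}{240} + \frac{8099}{193} = \left(-49372\right) \frac{1}{240} + \frac{8099}{193} = - \frac{12343}{60} + \frac{8099}{193} = - \frac{1896259}{11580}$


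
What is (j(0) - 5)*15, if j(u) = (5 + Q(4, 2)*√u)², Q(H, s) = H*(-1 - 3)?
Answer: 300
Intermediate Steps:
Q(H, s) = -4*H (Q(H, s) = H*(-4) = -4*H)
j(u) = (5 - 16*√u)² (j(u) = (5 + (-4*4)*√u)² = (5 - 16*√u)²)
(j(0) - 5)*15 = ((-5 + 16*√0)² - 5)*15 = ((-5 + 16*0)² - 5)*15 = ((-5 + 0)² - 5)*15 = ((-5)² - 5)*15 = (25 - 5)*15 = 20*15 = 300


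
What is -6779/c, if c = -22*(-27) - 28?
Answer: -6779/566 ≈ -11.977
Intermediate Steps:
c = 566 (c = 594 - 28 = 566)
-6779/c = -6779/566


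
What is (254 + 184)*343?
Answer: 150234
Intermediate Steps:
(254 + 184)*343 = 438*343 = 150234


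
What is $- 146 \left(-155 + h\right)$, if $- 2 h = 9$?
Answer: $23287$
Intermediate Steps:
$h = - \frac{9}{2}$ ($h = \left(- \frac{1}{2}\right) 9 = - \frac{9}{2} \approx -4.5$)
$- 146 \left(-155 + h\right) = - 146 \left(-155 - \frac{9}{2}\right) = \left(-146\right) \left(- \frac{319}{2}\right) = 23287$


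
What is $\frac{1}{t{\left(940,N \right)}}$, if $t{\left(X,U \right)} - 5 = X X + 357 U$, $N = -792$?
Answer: $\frac{1}{600861} \approx 1.6643 \cdot 10^{-6}$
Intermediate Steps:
$t{\left(X,U \right)} = 5 + X^{2} + 357 U$ ($t{\left(X,U \right)} = 5 + \left(X X + 357 U\right) = 5 + \left(X^{2} + 357 U\right) = 5 + X^{2} + 357 U$)
$\frac{1}{t{\left(940,N \right)}} = \frac{1}{5 + 940^{2} + 357 \left(-792\right)} = \frac{1}{5 + 883600 - 282744} = \frac{1}{600861}$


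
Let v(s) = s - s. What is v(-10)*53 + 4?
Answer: 4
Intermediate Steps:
v(s) = 0
v(-10)*53 + 4 = 0*53 + 4 = 0 + 4 = 4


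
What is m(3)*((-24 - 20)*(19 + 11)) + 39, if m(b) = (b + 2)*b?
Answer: -19761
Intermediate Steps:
m(b) = b*(2 + b) (m(b) = (2 + b)*b = b*(2 + b))
m(3)*((-24 - 20)*(19 + 11)) + 39 = (3*(2 + 3))*((-24 - 20)*(19 + 11)) + 39 = (3*5)*(-44*30) + 39 = 15*(-1320) + 39 = -19800 + 39 = -19761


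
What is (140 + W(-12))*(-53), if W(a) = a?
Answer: -6784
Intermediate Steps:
(140 + W(-12))*(-53) = (140 - 12)*(-53) = 128*(-53) = -6784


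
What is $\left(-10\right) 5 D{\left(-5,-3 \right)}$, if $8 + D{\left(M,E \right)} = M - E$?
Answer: $500$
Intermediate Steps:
$D{\left(M,E \right)} = -8 + M - E$ ($D{\left(M,E \right)} = -8 - \left(E - M\right) = -8 + M - E$)
$\left(-10\right) 5 D{\left(-5,-3 \right)} = \left(-10\right) 5 \left(-8 - 5 - -3\right) = - 50 \left(-8 - 5 + 3\right) = \left(-50\right) \left(-10\right) = 500$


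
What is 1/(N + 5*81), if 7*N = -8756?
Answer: -7/5921 ≈ -0.0011822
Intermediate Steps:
N = -8756/7 (N = (⅐)*(-8756) = -8756/7 ≈ -1250.9)
1/(N + 5*81) = 1/(-8756/7 + 5*81) = 1/(-8756/7 + 405) = 1/(-5921/7) = -7/5921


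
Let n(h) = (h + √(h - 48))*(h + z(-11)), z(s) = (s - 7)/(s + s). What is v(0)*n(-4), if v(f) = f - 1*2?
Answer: -280/11 + 140*I*√13/11 ≈ -25.455 + 45.889*I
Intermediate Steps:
z(s) = (-7 + s)/(2*s) (z(s) = (-7 + s)/((2*s)) = (-7 + s)*(1/(2*s)) = (-7 + s)/(2*s))
v(f) = -2 + f (v(f) = f - 2 = -2 + f)
n(h) = (9/11 + h)*(h + √(-48 + h)) (n(h) = (h + √(h - 48))*(h + (½)*(-7 - 11)/(-11)) = (h + √(-48 + h))*(h + (½)*(-1/11)*(-18)) = (h + √(-48 + h))*(h + 9/11) = (h + √(-48 + h))*(9/11 + h) = (9/11 + h)*(h + √(-48 + h)))
v(0)*n(-4) = (-2 + 0)*((-4)² + (9/11)*(-4) + 9*√(-48 - 4)/11 - 4*√(-48 - 4)) = -2*(16 - 36/11 + 9*√(-52)/11 - 8*I*√13) = -2*(16 - 36/11 + 9*(2*I*√13)/11 - 8*I*√13) = -2*(16 - 36/11 + 18*I*√13/11 - 8*I*√13) = -2*(140/11 - 70*I*√13/11) = -280/11 + 140*I*√13/11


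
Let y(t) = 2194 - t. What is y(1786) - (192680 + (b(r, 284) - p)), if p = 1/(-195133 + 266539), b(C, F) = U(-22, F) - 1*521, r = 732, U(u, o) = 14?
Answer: -13693171589/71406 ≈ -1.9177e+5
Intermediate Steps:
b(C, F) = -507 (b(C, F) = 14 - 1*521 = 14 - 521 = -507)
p = 1/71406 ≈ 1.4004e-5
y(1786) - (192680 + (b(r, 284) - p)) = (2194 - 1*1786) - (192680 + (-507 - 1*1/71406)) = (2194 - 1786) - (192680 + (-507 - 1/71406)) = 408 - (192680 - 36202843/71406) = 408 - 1*13722305237/71406 = 408 - 13722305237/71406 = -13693171589/71406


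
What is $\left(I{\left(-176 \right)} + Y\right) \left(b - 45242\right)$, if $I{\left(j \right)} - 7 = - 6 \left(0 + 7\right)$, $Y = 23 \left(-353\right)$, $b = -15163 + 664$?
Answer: $487128114$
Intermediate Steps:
$b = -14499$
$Y = -8119$
$I{\left(j \right)} = -35$ ($I{\left(j \right)} = 7 - 6 \left(0 + 7\right) = 7 - 42 = -35$)
$\left(I{\left(-176 \right)} + Y\right) \left(b - 45242\right) = \left(-35 - 8119\right) \left(-14499 - 45242\right) = \left(-8154\right) \left(-59741\right) = 487128114$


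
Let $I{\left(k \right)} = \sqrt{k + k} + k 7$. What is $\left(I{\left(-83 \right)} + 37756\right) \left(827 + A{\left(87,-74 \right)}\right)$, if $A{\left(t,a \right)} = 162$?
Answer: $36766075 + 989 i \sqrt{166} \approx 3.6766 \cdot 10^{7} + 12742.0 i$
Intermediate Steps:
$I{\left(k \right)} = 7 k + \sqrt{2} \sqrt{k}$ ($I{\left(k \right)} = \sqrt{2 k} + 7 k = \sqrt{2} \sqrt{k} + 7 k = 7 k + \sqrt{2} \sqrt{k}$)
$\left(I{\left(-83 \right)} + 37756\right) \left(827 + A{\left(87,-74 \right)}\right) = \left(\left(7 \left(-83\right) + \sqrt{2} \sqrt{-83}\right) + 37756\right) \left(827 + 162\right) = \left(\left(-581 + \sqrt{2} i \sqrt{83}\right) + 37756\right) 989 = \left(\left(-581 + i \sqrt{166}\right) + 37756\right) 989 = \left(37175 + i \sqrt{166}\right) 989 = 36766075 + 989 i \sqrt{166}$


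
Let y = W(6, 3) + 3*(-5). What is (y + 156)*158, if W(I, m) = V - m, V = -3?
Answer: 21330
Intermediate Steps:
W(I, m) = -3 - m
y = -21 (y = (-3 - 1*3) + 3*(-5) = (-3 - 3) - 15 = -6 - 15 = -21)
(y + 156)*158 = (-21 + 156)*158 = 135*158 = 21330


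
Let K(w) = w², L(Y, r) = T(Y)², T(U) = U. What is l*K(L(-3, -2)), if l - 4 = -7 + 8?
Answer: 405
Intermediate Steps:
L(Y, r) = Y²
l = 5 (l = 4 + (-7 + 8) = 4 + 1 = 5)
l*K(L(-3, -2)) = 5*((-3)²)² = 5*9² = 5*81 = 405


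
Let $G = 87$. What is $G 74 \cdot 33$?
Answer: $212454$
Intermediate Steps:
$G 74 \cdot 33 = 87 \cdot 74 \cdot 33 = 6438 \cdot 33 = 212454$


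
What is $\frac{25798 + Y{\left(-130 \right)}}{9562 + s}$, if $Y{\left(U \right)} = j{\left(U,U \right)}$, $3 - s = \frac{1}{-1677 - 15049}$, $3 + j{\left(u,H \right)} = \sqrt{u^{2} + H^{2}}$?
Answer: $\frac{431447170}{159984191} + \frac{2174380 \sqrt{2}}{159984191} \approx 2.716$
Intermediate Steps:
$j{\left(u,H \right)} = -3 + \sqrt{H^{2} + u^{2}}$ ($j{\left(u,H \right)} = -3 + \sqrt{u^{2} + H^{2}} = -3 + \sqrt{H^{2} + u^{2}}$)
$s = \frac{50179}{16726}$ ($s = 3 - \frac{1}{-1677 - 15049} = 3 - \frac{1}{-16726} = 3 - - \frac{1}{16726} = 3 + \frac{1}{16726} = \frac{50179}{16726} \approx 3.0001$)
$Y{\left(U \right)} = -3 + \sqrt{2} \sqrt{U^{2}}$ ($Y{\left(U \right)} = -3 + \sqrt{U^{2} + U^{2}} = -3 + \sqrt{2 U^{2}} = -3 + \sqrt{2} \sqrt{U^{2}}$)
$\frac{25798 + Y{\left(-130 \right)}}{9562 + s} = \frac{25798 - \left(3 - \sqrt{2} \sqrt{\left(-130\right)^{2}}\right)}{9562 + \frac{50179}{16726}} = \frac{25798 - \left(3 - \sqrt{2} \sqrt{16900}\right)}{\frac{159984191}{16726}} = \left(25798 - \left(3 - \sqrt{2} \cdot 130\right)\right) \frac{16726}{159984191} = \left(25798 - \left(3 - 130 \sqrt{2}\right)\right) \frac{16726}{159984191} = \left(25795 + 130 \sqrt{2}\right) \frac{16726}{159984191} = \frac{431447170}{159984191} + \frac{2174380 \sqrt{2}}{159984191}$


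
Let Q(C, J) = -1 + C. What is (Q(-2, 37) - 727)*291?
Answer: -212430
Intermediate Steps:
(Q(-2, 37) - 727)*291 = ((-1 - 2) - 727)*291 = (-3 - 727)*291 = -730*291 = -212430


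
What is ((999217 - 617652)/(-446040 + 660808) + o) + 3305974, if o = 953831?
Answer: 914870181805/214768 ≈ 4.2598e+6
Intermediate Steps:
((999217 - 617652)/(-446040 + 660808) + o) + 3305974 = ((999217 - 617652)/(-446040 + 660808) + 953831) + 3305974 = (381565/214768 + 953831) + 3305974 = 204852757773/214768 + 3305974 = 914870181805/214768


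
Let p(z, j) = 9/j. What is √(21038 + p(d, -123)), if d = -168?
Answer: √35364755/41 ≈ 145.04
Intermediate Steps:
√(21038 + p(d, -123)) = √(21038 + 9/(-123)) = √(21038 + 9*(-1/123)) = √(21038 - 3/41) = √(862555/41) = √35364755/41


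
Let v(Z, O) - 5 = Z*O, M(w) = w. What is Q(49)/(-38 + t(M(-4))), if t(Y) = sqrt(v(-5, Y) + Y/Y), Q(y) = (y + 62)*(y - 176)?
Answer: 267843/709 + 14097*sqrt(26)/1418 ≈ 428.47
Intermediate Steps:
Q(y) = (-176 + y)*(62 + y) (Q(y) = (62 + y)*(-176 + y) = (-176 + y)*(62 + y))
v(Z, O) = 5 + O*Z (v(Z, O) = 5 + Z*O = 5 + O*Z)
t(Y) = sqrt(6 - 5*Y) (t(Y) = sqrt((5 + Y*(-5)) + Y/Y) = sqrt((5 - 5*Y) + 1) = sqrt(6 - 5*Y))
Q(49)/(-38 + t(M(-4))) = (-10912 + 49**2 - 114*49)/(-38 + sqrt(6 - 5*(-4))) = (-10912 + 2401 - 5586)/(-38 + sqrt(6 + 20)) = -14097/(-38 + sqrt(26))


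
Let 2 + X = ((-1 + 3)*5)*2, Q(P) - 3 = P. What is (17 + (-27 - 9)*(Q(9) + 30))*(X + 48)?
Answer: -98670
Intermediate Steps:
Q(P) = 3 + P
X = 18 (X = -2 + ((-1 + 3)*5)*2 = -2 + (2*5)*2 = -2 + 10*2 = -2 + 20 = 18)
(17 + (-27 - 9)*(Q(9) + 30))*(X + 48) = (17 + (-27 - 9)*((3 + 9) + 30))*(18 + 48) = (17 - 36*(12 + 30))*66 = (17 - 36*42)*66 = (17 - 1512)*66 = -1495*66 = -98670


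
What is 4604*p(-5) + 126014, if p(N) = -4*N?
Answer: 218094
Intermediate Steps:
4604*p(-5) + 126014 = 4604*(-4*(-5)) + 126014 = 4604*20 + 126014 = 92080 + 126014 = 218094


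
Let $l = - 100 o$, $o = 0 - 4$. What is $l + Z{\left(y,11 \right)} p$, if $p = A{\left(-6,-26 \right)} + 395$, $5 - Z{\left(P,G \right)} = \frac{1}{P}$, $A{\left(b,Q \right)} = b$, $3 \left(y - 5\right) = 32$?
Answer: $\frac{109048}{47} \approx 2320.2$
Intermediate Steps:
$y = \frac{47}{3}$ ($y = 5 + \frac{1}{3} \cdot 32 = 5 + \frac{32}{3} = \frac{47}{3} \approx 15.667$)
$o = -4$
$Z{\left(P,G \right)} = 5 - \frac{1}{P}$
$l = 400$ ($l = \left(-100\right) \left(-4\right) = 400$)
$p = 389$ ($p = -6 + 395 = 389$)
$l + Z{\left(y,11 \right)} p = 400 + \left(5 - \frac{1}{\frac{47}{3}}\right) 389 = 400 + \left(5 - \frac{3}{47}\right) 389 = 400 + \frac{232}{47} \cdot 389 = 400 + \frac{90248}{47} = \frac{109048}{47}$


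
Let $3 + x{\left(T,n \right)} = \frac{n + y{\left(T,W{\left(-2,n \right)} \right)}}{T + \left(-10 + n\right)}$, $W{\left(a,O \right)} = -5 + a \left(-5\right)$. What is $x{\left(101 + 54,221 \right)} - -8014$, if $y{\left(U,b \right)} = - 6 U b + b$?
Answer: $\frac{1463801}{183} \approx 7998.9$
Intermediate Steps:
$W{\left(a,O \right)} = -5 - 5 a$
$y{\left(U,b \right)} = b - 6 U b$ ($y{\left(U,b \right)} = - 6 U b + b = b - 6 U b$)
$x{\left(T,n \right)} = -3 + \frac{5 + n - 30 T}{-10 + T + n}$ ($x{\left(T,n \right)} = -3 + \frac{n + \left(-5 - -10\right) \left(1 - 6 T\right)}{T + \left(-10 + n\right)} = -3 + \frac{n + \left(-5 + 10\right) \left(1 - 6 T\right)}{-10 + T + n} = -3 + \frac{n + 5 \left(1 - 6 T\right)}{-10 + T + n} = -3 + \frac{n - \left(-5 + 30 T\right)}{-10 + T + n} = -3 + \frac{5 + n - 30 T}{-10 + T + n}$)
$x{\left(101 + 54,221 \right)} - -8014 = \frac{35 - 33 \left(101 + 54\right) - 442}{-10 + \left(101 + 54\right) + 221} - -8014 = \frac{35 - 5115 - 442}{-10 + 155 + 221} + 8014 = \frac{35 - 5115 - 442}{366} + 8014 = \frac{1}{366} \left(-5522\right) + 8014 = - \frac{2761}{183} + 8014 = \frac{1463801}{183}$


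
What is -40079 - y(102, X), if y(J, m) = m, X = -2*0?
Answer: -40079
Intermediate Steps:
X = 0
-40079 - y(102, X) = -40079 - 1*0 = -40079 + 0 = -40079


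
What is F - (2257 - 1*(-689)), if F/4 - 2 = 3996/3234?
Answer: -1580918/539 ≈ -2933.1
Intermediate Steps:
F = 6976/539 (F = 8 + 4*(3996/3234) = 8 + 4*(3996*(1/3234)) = 8 + 4*(666/539) = 8 + 2664/539 = 6976/539 ≈ 12.942)
F - (2257 - 1*(-689)) = 6976/539 - (2257 - 1*(-689)) = 6976/539 - (2257 + 689) = 6976/539 - 1*2946 = 6976/539 - 2946 = -1580918/539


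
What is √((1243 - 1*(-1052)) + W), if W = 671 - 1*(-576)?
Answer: √3542 ≈ 59.515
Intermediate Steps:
W = 1247 (W = 671 + 576 = 1247)
√((1243 - 1*(-1052)) + W) = √((1243 - 1*(-1052)) + 1247) = √((1243 + 1052) + 1247) = √(2295 + 1247) = √3542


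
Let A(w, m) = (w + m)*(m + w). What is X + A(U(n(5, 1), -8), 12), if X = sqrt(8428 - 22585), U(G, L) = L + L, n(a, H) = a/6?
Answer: 16 + 33*I*sqrt(13) ≈ 16.0 + 118.98*I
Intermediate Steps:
n(a, H) = a/6 (n(a, H) = a*(1/6) = a/6)
U(G, L) = 2*L
X = 33*I*sqrt(13) (X = sqrt(-14157) = 33*I*sqrt(13) ≈ 118.98*I)
A(w, m) = (m + w)**2 (A(w, m) = (m + w)*(m + w) = (m + w)**2)
X + A(U(n(5, 1), -8), 12) = 33*I*sqrt(13) + (12 + 2*(-8))**2 = 33*I*sqrt(13) + (12 - 16)**2 = 33*I*sqrt(13) + (-4)**2 = 33*I*sqrt(13) + 16 = 16 + 33*I*sqrt(13)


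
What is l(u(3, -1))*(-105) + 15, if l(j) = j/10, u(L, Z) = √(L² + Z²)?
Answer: 15 - 21*√10/2 ≈ -18.204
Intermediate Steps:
l(j) = j/10 (l(j) = j*(⅒) = j/10)
l(u(3, -1))*(-105) + 15 = (√(3² + (-1)²)/10)*(-105) + 15 = (√(9 + 1)/10)*(-105) + 15 = (√10/10)*(-105) + 15 = -21*√10/2 + 15 = 15 - 21*√10/2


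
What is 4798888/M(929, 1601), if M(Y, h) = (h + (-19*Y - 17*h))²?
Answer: 4798888/1872033289 ≈ 0.0025635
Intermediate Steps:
M(Y, h) = (-19*Y - 16*h)²
4798888/M(929, 1601) = 4798888/((16*1601 + 19*929)²) = 4798888/((25616 + 17651)²) = 4798888/(43267²) = 4798888/1872033289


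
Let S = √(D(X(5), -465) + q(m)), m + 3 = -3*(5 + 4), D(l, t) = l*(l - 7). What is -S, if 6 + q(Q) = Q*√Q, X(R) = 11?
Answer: -√(38 - 30*I*√30) ≈ -10.165 + 8.0825*I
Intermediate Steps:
D(l, t) = l*(-7 + l)
m = -30 (m = -3 - 3*(5 + 4) = -3 - 3*9 = -3 - 27 = -30)
q(Q) = -6 + Q^(3/2) (q(Q) = -6 + Q*√Q = -6 + Q^(3/2))
S = √(38 - 30*I*√30) (S = √(11*(-7 + 11) + (-6 + (-30)^(3/2))) = √(11*4 + (-6 - 30*I*√30)) = √(44 + (-6 - 30*I*√30)) = √(38 - 30*I*√30) ≈ 10.165 - 8.0825*I)
-S = -√(38 - 30*I*√30)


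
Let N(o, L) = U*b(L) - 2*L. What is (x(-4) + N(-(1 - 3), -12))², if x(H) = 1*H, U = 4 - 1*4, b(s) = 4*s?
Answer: 400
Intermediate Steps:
U = 0 (U = 4 - 4 = 0)
x(H) = H
N(o, L) = -2*L (N(o, L) = 0*(4*L) - 2*L = 0 - 2*L = -2*L)
(x(-4) + N(-(1 - 3), -12))² = (-4 - 2*(-12))² = (-4 + 24)² = 20² = 400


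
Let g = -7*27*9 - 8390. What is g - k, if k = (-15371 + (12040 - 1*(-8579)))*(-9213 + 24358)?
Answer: -79491051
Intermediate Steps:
k = 79480960 (k = (-15371 + (12040 + 8579))*15145 = (-15371 + 20619)*15145 = 5248*15145 = 79480960)
g = -10091 (g = -189*9 - 8390 = -1701 - 8390 = -10091)
g - k = -10091 - 1*79480960 = -10091 - 79480960 = -79491051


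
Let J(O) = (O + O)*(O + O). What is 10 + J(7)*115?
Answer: 22550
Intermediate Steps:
J(O) = 4*O**2 (J(O) = (2*O)*(2*O) = 4*O**2)
10 + J(7)*115 = 10 + (4*7**2)*115 = 10 + (4*49)*115 = 10 + 196*115 = 10 + 22540 = 22550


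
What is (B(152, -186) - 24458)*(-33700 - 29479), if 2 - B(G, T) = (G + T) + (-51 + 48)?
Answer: 1542768001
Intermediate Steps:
B(G, T) = 5 - G - T (B(G, T) = 2 - ((G + T) + (-51 + 48)) = 2 - ((G + T) - 3) = 2 - (-3 + G + T) = 2 + (3 - G - T) = 5 - G - T)
(B(152, -186) - 24458)*(-33700 - 29479) = ((5 - 1*152 - 1*(-186)) - 24458)*(-33700 - 29479) = ((5 - 152 + 186) - 24458)*(-63179) = (39 - 24458)*(-63179) = -24419*(-63179) = 1542768001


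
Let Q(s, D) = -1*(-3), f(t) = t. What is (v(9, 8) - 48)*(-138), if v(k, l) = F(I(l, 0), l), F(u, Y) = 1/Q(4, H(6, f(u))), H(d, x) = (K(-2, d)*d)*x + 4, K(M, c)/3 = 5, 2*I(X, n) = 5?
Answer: 6578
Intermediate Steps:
I(X, n) = 5/2 (I(X, n) = (½)*5 = 5/2)
K(M, c) = 15 (K(M, c) = 3*5 = 15)
H(d, x) = 4 + 15*d*x (H(d, x) = (15*d)*x + 4 = 15*d*x + 4 = 4 + 15*d*x)
Q(s, D) = 3
F(u, Y) = ⅓ (F(u, Y) = 1/3 = ⅓)
v(k, l) = ⅓
(v(9, 8) - 48)*(-138) = (⅓ - 48)*(-138) = -143/3*(-138) = 6578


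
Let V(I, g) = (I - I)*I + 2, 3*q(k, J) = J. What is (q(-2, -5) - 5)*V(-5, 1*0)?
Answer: -40/3 ≈ -13.333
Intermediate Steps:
q(k, J) = J/3
V(I, g) = 2 (V(I, g) = 0*I + 2 = 0 + 2 = 2)
(q(-2, -5) - 5)*V(-5, 1*0) = ((1/3)*(-5) - 5)*2 = (-5/3 - 5)*2 = -20/3*2 = -40/3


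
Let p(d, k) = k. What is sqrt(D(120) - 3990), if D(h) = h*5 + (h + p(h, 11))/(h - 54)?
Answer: I*sqrt(14758194)/66 ≈ 58.207*I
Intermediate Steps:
D(h) = 5*h + (11 + h)/(-54 + h) (D(h) = h*5 + (h + 11)/(h - 54) = 5*h + (11 + h)/(-54 + h))
sqrt(D(120) - 3990) = sqrt((11 - 269*120 + 5*120**2)/(-54 + 120) - 3990) = sqrt((11 - 32280 + 5*14400)/66 - 3990) = sqrt((11 - 32280 + 72000)/66 - 3990) = sqrt((1/66)*39731 - 3990) = sqrt(39731/66 - 3990) = sqrt(-223609/66) = I*sqrt(14758194)/66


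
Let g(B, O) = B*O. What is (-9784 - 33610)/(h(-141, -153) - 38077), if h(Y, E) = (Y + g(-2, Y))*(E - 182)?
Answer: 21697/42656 ≈ 0.50865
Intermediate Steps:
h(Y, E) = -Y*(-182 + E) (h(Y, E) = (Y - 2*Y)*(E - 182) = (-Y)*(-182 + E) = -Y*(-182 + E))
(-9784 - 33610)/(h(-141, -153) - 38077) = (-9784 - 33610)/(-141*(182 - 1*(-153)) - 38077) = -43394/(-141*(182 + 153) - 38077) = -43394/(-141*335 - 38077) = -43394/(-47235 - 38077) = -43394/(-85312) = -43394*(-1/85312) = 21697/42656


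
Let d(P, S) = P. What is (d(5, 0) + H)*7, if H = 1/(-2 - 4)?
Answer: 203/6 ≈ 33.833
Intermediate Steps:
H = -1/6 (H = 1/(-6) = -1/6 ≈ -0.16667)
(d(5, 0) + H)*7 = (5 - 1/6)*7 = (29/6)*7 = 203/6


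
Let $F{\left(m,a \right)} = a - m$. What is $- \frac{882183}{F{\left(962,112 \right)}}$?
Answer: $\frac{882183}{850} \approx 1037.9$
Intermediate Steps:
$- \frac{882183}{F{\left(962,112 \right)}} = - \frac{882183}{112 - 962} = - \frac{882183}{-850} = \left(-882183\right) \left(- \frac{1}{850}\right) = \frac{882183}{850}$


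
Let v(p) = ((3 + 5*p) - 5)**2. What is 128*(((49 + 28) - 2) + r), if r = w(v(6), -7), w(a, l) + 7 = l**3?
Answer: -35200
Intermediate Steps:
v(p) = (-2 + 5*p)**2
w(a, l) = -7 + l**3
r = -350 (r = -7 + (-7)**3 = -7 - 343 = -350)
128*(((49 + 28) - 2) + r) = 128*(((49 + 28) - 2) - 350) = 128*((77 - 2) - 350) = 128*(75 - 350) = 128*(-275) = -35200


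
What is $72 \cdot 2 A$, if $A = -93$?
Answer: $-13392$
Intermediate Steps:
$72 \cdot 2 A = 72 \cdot 2 \left(-93\right) = 144 \left(-93\right) = -13392$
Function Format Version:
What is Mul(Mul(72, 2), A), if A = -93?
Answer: -13392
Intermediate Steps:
Mul(Mul(72, 2), A) = Mul(Mul(72, 2), -93) = Mul(144, -93) = -13392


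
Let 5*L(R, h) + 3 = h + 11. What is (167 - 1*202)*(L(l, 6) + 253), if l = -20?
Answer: -8953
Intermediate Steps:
L(R, h) = 8/5 + h/5 (L(R, h) = -⅗ + (h + 11)/5 = -⅗ + (11 + h)/5 = -⅗ + (11/5 + h/5) = 8/5 + h/5)
(167 - 1*202)*(L(l, 6) + 253) = (167 - 1*202)*((8/5 + (⅕)*6) + 253) = (167 - 202)*((8/5 + 6/5) + 253) = -35*(14/5 + 253) = -35*1279/5 = -8953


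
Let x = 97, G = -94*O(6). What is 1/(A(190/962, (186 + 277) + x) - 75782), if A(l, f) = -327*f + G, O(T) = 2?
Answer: -1/259090 ≈ -3.8597e-6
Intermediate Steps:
G = -188 (G = -94*2 = -188)
A(l, f) = -188 - 327*f (A(l, f) = -327*f - 188 = -188 - 327*f)
1/(A(190/962, (186 + 277) + x) - 75782) = 1/((-188 - 327*((186 + 277) + 97)) - 75782) = 1/((-188 - 327*(463 + 97)) - 75782) = 1/((-188 - 327*560) - 75782) = 1/((-188 - 183120) - 75782) = 1/(-183308 - 75782) = 1/(-259090) = -1/259090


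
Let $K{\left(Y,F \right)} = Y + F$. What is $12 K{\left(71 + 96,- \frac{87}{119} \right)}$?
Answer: $\frac{237432}{119} \approx 1995.2$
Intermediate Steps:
$K{\left(Y,F \right)} = F + Y$
$12 K{\left(71 + 96,- \frac{87}{119} \right)} = 12 \left(- \frac{87}{119} + \left(71 + 96\right)\right) = 12 \left(\left(-87\right) \frac{1}{119} + 167\right) = 12 \left(- \frac{87}{119} + 167\right) = 12 \cdot \frac{19786}{119} = \frac{237432}{119}$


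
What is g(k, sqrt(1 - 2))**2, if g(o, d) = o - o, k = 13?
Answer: 0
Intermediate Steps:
g(o, d) = 0
g(k, sqrt(1 - 2))**2 = 0**2 = 0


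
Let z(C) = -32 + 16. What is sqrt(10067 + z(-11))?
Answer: 23*sqrt(19) ≈ 100.25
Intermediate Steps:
z(C) = -16
sqrt(10067 + z(-11)) = sqrt(10067 - 16) = sqrt(10051) = 23*sqrt(19)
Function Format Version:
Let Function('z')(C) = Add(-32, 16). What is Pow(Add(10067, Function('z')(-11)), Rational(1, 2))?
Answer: Mul(23, Pow(19, Rational(1, 2))) ≈ 100.25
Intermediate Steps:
Function('z')(C) = -16
Pow(Add(10067, Function('z')(-11)), Rational(1, 2)) = Pow(Add(10067, -16), Rational(1, 2)) = Pow(10051, Rational(1, 2)) = Mul(23, Pow(19, Rational(1, 2)))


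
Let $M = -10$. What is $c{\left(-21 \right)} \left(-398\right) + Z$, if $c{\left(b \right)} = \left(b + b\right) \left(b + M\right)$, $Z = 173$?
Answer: $-518023$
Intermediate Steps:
$c{\left(b \right)} = 2 b \left(-10 + b\right)$ ($c{\left(b \right)} = \left(b + b\right) \left(b - 10\right) = 2 b \left(-10 + b\right)$)
$c{\left(-21 \right)} \left(-398\right) + Z = 2 \left(-21\right) \left(-10 - 21\right) \left(-398\right) + 173 = 2 \left(-21\right) \left(-31\right) \left(-398\right) + 173 = 1302 \left(-398\right) + 173 = -518196 + 173 = -518023$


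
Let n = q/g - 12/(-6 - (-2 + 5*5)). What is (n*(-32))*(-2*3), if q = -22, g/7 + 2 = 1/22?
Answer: 3388416/8729 ≈ 388.18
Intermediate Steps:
g = -301/22 (g = -14 + 7*(1/22) = -14 + 7/22 = -301/22 ≈ -13.682)
n = 17648/8729 (n = -22/(-301/22) - 12/(-6 - (-2 + 5*5)) = -22*(-22/301) - 12/(-6 - (-2 + 25)) = 484/301 - 12/(-6 - 1*23) = 484/301 - 12/(-6 - 23) = 484/301 - 12/(-29) = 484/301 - 12*(-1/29) = 484/301 + 12/29 = 17648/8729 ≈ 2.0218)
(n*(-32))*(-2*3) = ((17648/8729)*(-32))*(-2*3) = -564736/8729*(-6) = 3388416/8729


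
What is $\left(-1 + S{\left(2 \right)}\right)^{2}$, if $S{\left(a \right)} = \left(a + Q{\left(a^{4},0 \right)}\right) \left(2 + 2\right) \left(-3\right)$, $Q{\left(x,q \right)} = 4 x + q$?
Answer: $628849$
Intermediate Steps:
$Q{\left(x,q \right)} = q + 4 x$
$S{\left(a \right)} = - 48 a^{4} - 12 a$ ($S{\left(a \right)} = \left(a + \left(0 + 4 a^{4}\right)\right) \left(2 + 2\right) \left(-3\right) = \left(a + 4 a^{4}\right) 4 \left(-3\right) = \left(a + 4 a^{4}\right) \left(-12\right) = - 48 a^{4} - 12 a$)
$\left(-1 + S{\left(2 \right)}\right)^{2} = \left(-1 - \left(24 + 48 \cdot 2^{4}\right)\right)^{2} = \left(-1 - 792\right)^{2} = \left(-793\right)^{2} = 628849$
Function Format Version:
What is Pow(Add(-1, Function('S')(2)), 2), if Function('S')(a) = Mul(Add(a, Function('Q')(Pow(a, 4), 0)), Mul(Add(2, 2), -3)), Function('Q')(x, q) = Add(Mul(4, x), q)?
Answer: 628849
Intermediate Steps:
Function('Q')(x, q) = Add(q, Mul(4, x))
Function('S')(a) = Add(Mul(-48, Pow(a, 4)), Mul(-12, a)) (Function('S')(a) = Mul(Add(a, Add(0, Mul(4, Pow(a, 4)))), Mul(Add(2, 2), -3)) = Mul(Add(a, Mul(4, Pow(a, 4))), Mul(4, -3)) = Mul(Add(a, Mul(4, Pow(a, 4))), -12) = Add(Mul(-48, Pow(a, 4)), Mul(-12, a)))
Pow(Add(-1, Function('S')(2)), 2) = Pow(Add(-1, Add(Mul(-48, Pow(2, 4)), Mul(-12, 2))), 2) = Pow(Add(-1, Add(Mul(-48, 16), -24)), 2) = Pow(Add(-1, Add(-768, -24)), 2) = Pow(Add(-1, -792), 2) = Pow(-793, 2) = 628849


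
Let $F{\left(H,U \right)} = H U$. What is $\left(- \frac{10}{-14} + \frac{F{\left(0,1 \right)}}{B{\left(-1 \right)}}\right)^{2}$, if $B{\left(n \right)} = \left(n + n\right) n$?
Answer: $\frac{25}{49} \approx 0.5102$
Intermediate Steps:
$B{\left(n \right)} = 2 n^{2}$ ($B{\left(n \right)} = 2 n n = 2 n^{2}$)
$\left(- \frac{10}{-14} + \frac{F{\left(0,1 \right)}}{B{\left(-1 \right)}}\right)^{2} = \left(- \frac{10}{-14} + \frac{0 \cdot 1}{2 \left(-1\right)^{2}}\right)^{2} = \left(\left(-10\right) \left(- \frac{1}{14}\right) + \frac{0}{2 \cdot 1}\right)^{2} = \left(\frac{5}{7} + \frac{0}{2}\right)^{2} = \left(\frac{5}{7} + 0 \cdot \frac{1}{2}\right)^{2} = \left(\frac{5}{7} + 0\right)^{2} = \left(\frac{5}{7}\right)^{2} = \frac{25}{49}$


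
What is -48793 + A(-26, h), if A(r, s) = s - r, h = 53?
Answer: -48714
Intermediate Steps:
-48793 + A(-26, h) = -48793 + (53 - 1*(-26)) = -48793 + (53 + 26) = -48793 + 79 = -48714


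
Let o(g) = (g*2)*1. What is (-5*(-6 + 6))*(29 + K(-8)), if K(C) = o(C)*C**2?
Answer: 0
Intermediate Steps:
o(g) = 2*g (o(g) = (2*g)*1 = 2*g)
K(C) = 2*C**3 (K(C) = (2*C)*C**2 = 2*C**3)
(-5*(-6 + 6))*(29 + K(-8)) = (-5*(-6 + 6))*(29 + 2*(-8)**3) = (-5*0)*(29 + 2*(-512)) = 0*(29 - 1024) = 0*(-995) = 0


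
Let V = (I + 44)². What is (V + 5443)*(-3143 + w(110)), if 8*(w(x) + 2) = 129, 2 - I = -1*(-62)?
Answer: -142651669/8 ≈ -1.7831e+7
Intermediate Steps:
I = -60 (I = 2 - (-1)*(-62) = 2 - 1*62 = 2 - 62 = -60)
w(x) = 113/8 (w(x) = -2 + (⅛)*129 = -2 + 129/8 = 113/8)
V = 256 (V = (-60 + 44)² = (-16)² = 256)
(V + 5443)*(-3143 + w(110)) = (256 + 5443)*(-3143 + 113/8) = 5699*(-25031/8) = -142651669/8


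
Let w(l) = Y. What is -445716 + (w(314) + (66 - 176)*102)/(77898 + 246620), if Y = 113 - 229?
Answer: -72321438112/162259 ≈ -4.4572e+5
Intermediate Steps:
Y = -116
w(l) = -116
-445716 + (w(314) + (66 - 176)*102)/(77898 + 246620) = -445716 + (-116 + (66 - 176)*102)/(77898 + 246620) = -445716 + (-116 - 110*102)/324518 = -445716 + (-116 - 11220)*(1/324518) = -445716 - 11336*1/324518 = -445716 - 5668/162259 = -72321438112/162259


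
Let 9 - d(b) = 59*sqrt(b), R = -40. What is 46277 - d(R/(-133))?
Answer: 46268 + 118*sqrt(1330)/133 ≈ 46300.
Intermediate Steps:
d(b) = 9 - 59*sqrt(b)
46277 - d(R/(-133)) = 46277 - (9 - 59*2*sqrt(10)*sqrt(-1/(-133))) = 46277 - (9 - 59*2*sqrt(1330)/133) = 46277 - (9 - 118*sqrt(1330)/133) = 46277 + (-9 + 118*sqrt(1330)/133) = 46268 + 118*sqrt(1330)/133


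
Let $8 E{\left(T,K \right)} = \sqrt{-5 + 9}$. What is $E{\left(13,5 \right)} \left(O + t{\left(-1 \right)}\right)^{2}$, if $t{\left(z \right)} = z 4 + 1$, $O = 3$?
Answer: $0$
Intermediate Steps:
$E{\left(T,K \right)} = \frac{1}{4}$ ($E{\left(T,K \right)} = \frac{\sqrt{-5 + 9}}{8} = \frac{\sqrt{4}}{8} = \frac{1}{8} \cdot 2 = \frac{1}{4}$)
$t{\left(z \right)} = 1 + 4 z$ ($t{\left(z \right)} = 4 z + 1 = 1 + 4 z$)
$E{\left(13,5 \right)} \left(O + t{\left(-1 \right)}\right)^{2} = \frac{\left(3 + \left(1 + 4 \left(-1\right)\right)\right)^{2}}{4} = \frac{\left(3 + \left(1 - 4\right)\right)^{2}}{4} = \frac{\left(3 - 3\right)^{2}}{4} = \frac{0^{2}}{4} = \frac{1}{4} \cdot 0 = 0$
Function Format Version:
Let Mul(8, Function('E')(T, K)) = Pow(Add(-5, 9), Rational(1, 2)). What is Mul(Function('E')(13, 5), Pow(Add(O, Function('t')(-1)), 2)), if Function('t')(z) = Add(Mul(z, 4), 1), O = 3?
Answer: 0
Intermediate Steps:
Function('E')(T, K) = Rational(1, 4) (Function('E')(T, K) = Mul(Rational(1, 8), Pow(Add(-5, 9), Rational(1, 2))) = Mul(Rational(1, 8), Pow(4, Rational(1, 2))) = Mul(Rational(1, 8), 2) = Rational(1, 4))
Function('t')(z) = Add(1, Mul(4, z)) (Function('t')(z) = Add(Mul(4, z), 1) = Add(1, Mul(4, z)))
Mul(Function('E')(13, 5), Pow(Add(O, Function('t')(-1)), 2)) = Mul(Rational(1, 4), Pow(Add(3, Add(1, Mul(4, -1))), 2)) = Mul(Rational(1, 4), Pow(Add(3, Add(1, -4)), 2)) = Mul(Rational(1, 4), Pow(Add(3, -3), 2)) = Mul(Rational(1, 4), Pow(0, 2)) = Mul(Rational(1, 4), 0) = 0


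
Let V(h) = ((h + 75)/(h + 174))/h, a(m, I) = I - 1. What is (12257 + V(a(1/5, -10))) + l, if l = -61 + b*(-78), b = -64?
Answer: 30818020/1793 ≈ 17188.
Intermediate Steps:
a(m, I) = -1 + I
V(h) = (75 + h)/(h*(174 + h)) (V(h) = ((75 + h)/(174 + h))/h = (75 + h)/(h*(174 + h)))
l = 4931 (l = -61 - 64*(-78) = -61 + 4992 = 4931)
(12257 + V(a(1/5, -10))) + l = (12257 + (75 + (-1 - 10))/((-1 - 10)*(174 + (-1 - 10)))) + 4931 = (12257 + (75 - 11)/((-11)*(174 - 11))) + 4931 = (12257 - 1/11*64/163) + 4931 = (12257 - 1/11*1/163*64) + 4931 = (12257 - 64/1793) + 4931 = 21976737/1793 + 4931 = 30818020/1793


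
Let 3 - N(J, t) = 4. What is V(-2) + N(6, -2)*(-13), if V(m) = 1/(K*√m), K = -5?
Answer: 13 + I*√2/10 ≈ 13.0 + 0.14142*I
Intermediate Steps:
N(J, t) = -1 (N(J, t) = 3 - 1*4 = 3 - 4 = -1)
V(m) = -1/(5*√m) (V(m) = 1/(-5*√m) = -1/(5*√m))
V(-2) + N(6, -2)*(-13) = -(-1)*I*√2/10 - 1*(-13) = -(-1)*I*√2/10 + 13 = I*√2/10 + 13 = 13 + I*√2/10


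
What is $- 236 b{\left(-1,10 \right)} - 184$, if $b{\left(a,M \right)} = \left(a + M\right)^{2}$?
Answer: $-19300$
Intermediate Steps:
$b{\left(a,M \right)} = \left(M + a\right)^{2}$
$- 236 b{\left(-1,10 \right)} - 184 = - 236 \left(10 - 1\right)^{2} - 184 = - 236 \cdot 9^{2} - 184 = \left(-236\right) 81 - 184 = -19116 - 184 = -19300$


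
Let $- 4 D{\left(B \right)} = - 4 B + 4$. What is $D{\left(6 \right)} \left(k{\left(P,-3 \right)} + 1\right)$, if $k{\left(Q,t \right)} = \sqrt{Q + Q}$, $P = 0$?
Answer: $5$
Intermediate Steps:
$D{\left(B \right)} = -1 + B$ ($D{\left(B \right)} = - \frac{- 4 B + 4}{4} = - \frac{4 - 4 B}{4} = -1 + B$)
$k{\left(Q,t \right)} = \sqrt{2} \sqrt{Q}$ ($k{\left(Q,t \right)} = \sqrt{2 Q} = \sqrt{2} \sqrt{Q}$)
$D{\left(6 \right)} \left(k{\left(P,-3 \right)} + 1\right) = \left(-1 + 6\right) \left(\sqrt{2} \sqrt{0} + 1\right) = 5 \left(\sqrt{2} \cdot 0 + 1\right) = 5 \left(0 + 1\right) = 5 \cdot 1 = 5$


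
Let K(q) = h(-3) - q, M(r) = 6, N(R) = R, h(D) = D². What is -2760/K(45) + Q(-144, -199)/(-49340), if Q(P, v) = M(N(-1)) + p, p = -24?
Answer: 5674127/74010 ≈ 76.667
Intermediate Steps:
K(q) = 9 - q (K(q) = (-3)² - q = 9 - q)
Q(P, v) = -18 (Q(P, v) = 6 - 24 = -18)
-2760/K(45) + Q(-144, -199)/(-49340) = -2760/(9 - 1*45) - 18/(-49340) = -2760/(9 - 45) - 18*(-1/49340) = -2760/(-36) + 9/24670 = -2760*(-1/36) + 9/24670 = 230/3 + 9/24670 = 5674127/74010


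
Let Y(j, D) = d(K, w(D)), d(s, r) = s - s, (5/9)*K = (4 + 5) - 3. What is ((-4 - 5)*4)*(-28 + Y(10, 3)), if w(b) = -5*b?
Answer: 1008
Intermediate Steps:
K = 54/5 (K = 9*((4 + 5) - 3)/5 = 9*(9 - 3)/5 = (9/5)*6 = 54/5 ≈ 10.800)
d(s, r) = 0
Y(j, D) = 0
((-4 - 5)*4)*(-28 + Y(10, 3)) = ((-4 - 5)*4)*(-28 + 0) = -9*4*(-28) = -36*(-28) = 1008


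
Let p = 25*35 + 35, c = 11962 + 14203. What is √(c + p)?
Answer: 95*√3 ≈ 164.54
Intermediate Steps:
c = 26165
p = 910 (p = 875 + 35 = 910)
√(c + p) = √(26165 + 910) = √27075 = 95*√3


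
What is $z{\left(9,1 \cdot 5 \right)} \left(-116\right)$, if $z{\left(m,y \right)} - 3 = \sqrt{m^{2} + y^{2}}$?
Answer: $-348 - 116 \sqrt{106} \approx -1542.3$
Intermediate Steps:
$z{\left(m,y \right)} = 3 + \sqrt{m^{2} + y^{2}}$
$z{\left(9,1 \cdot 5 \right)} \left(-116\right) = \left(3 + \sqrt{9^{2} + \left(1 \cdot 5\right)^{2}}\right) \left(-116\right) = \left(3 + \sqrt{81 + 5^{2}}\right) \left(-116\right) = \left(3 + \sqrt{81 + 25}\right) \left(-116\right) = \left(3 + \sqrt{106}\right) \left(-116\right) = -348 - 116 \sqrt{106}$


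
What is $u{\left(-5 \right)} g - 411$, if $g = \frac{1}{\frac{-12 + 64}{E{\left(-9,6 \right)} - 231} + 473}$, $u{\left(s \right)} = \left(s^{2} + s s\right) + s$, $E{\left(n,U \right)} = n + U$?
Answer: $- \frac{349680}{851} \approx -410.9$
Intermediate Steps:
$E{\left(n,U \right)} = U + n$
$u{\left(s \right)} = s + 2 s^{2}$ ($u{\left(s \right)} = \left(s^{2} + s^{2}\right) + s = 2 s^{2} + s = s + 2 s^{2}$)
$g = \frac{9}{4255}$ ($g = \frac{1}{\frac{-12 + 64}{\left(6 - 9\right) - 231} + 473} = \frac{1}{\frac{52}{-3 - 231} + 473} = \frac{1}{\frac{52}{-234} + 473} = \frac{1}{52 \left(- \frac{1}{234}\right) + 473} = \frac{1}{- \frac{2}{9} + 473} = \frac{1}{\frac{4255}{9}} = \frac{9}{4255} \approx 0.0021152$)
$u{\left(-5 \right)} g - 411 = - 5 \left(1 + 2 \left(-5\right)\right) \frac{9}{4255} - 411 = - 5 \left(1 - 10\right) \frac{9}{4255} - 411 = \left(-5\right) \left(-9\right) \frac{9}{4255} - 411 = 45 \cdot \frac{9}{4255} - 411 = \frac{81}{851} - 411 = - \frac{349680}{851}$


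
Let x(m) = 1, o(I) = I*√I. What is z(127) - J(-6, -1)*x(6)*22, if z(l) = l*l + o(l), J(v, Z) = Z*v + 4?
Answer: 15909 + 127*√127 ≈ 17340.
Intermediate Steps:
o(I) = I^(3/2)
J(v, Z) = 4 + Z*v
z(l) = l² + l^(3/2) (z(l) = l*l + l^(3/2) = l² + l^(3/2))
z(127) - J(-6, -1)*x(6)*22 = (127² + 127^(3/2)) - (4 - 1*(-6))*1*22 = (16129 + 127*√127) - (4 + 6)*1*22 = (16129 + 127*√127) - 10*1*22 = (16129 + 127*√127) - 10*22 = (16129 + 127*√127) - 1*220 = (16129 + 127*√127) - 220 = 15909 + 127*√127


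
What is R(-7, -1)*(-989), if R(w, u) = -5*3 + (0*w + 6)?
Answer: 8901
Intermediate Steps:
R(w, u) = -9 (R(w, u) = -15 + (0 + 6) = -15 + 6 = -9)
R(-7, -1)*(-989) = -9*(-989) = 8901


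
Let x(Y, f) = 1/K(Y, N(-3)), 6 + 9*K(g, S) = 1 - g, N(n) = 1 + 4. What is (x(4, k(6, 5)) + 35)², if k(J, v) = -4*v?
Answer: 1156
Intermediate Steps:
N(n) = 5
K(g, S) = -5/9 - g/9 (K(g, S) = -⅔ + (1 - g)/9 = -⅔ + (⅑ - g/9) = -5/9 - g/9)
x(Y, f) = 1/(-5/9 - Y/9)
(x(4, k(6, 5)) + 35)² = (-9/(5 + 4) + 35)² = (-9/9 + 35)² = (-9*⅑ + 35)² = (-1 + 35)² = 34² = 1156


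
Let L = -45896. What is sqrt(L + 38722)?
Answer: I*sqrt(7174) ≈ 84.699*I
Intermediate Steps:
sqrt(L + 38722) = sqrt(-45896 + 38722) = sqrt(-7174) = I*sqrt(7174)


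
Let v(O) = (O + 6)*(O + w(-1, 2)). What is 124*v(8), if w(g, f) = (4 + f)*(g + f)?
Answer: 24304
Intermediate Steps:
w(g, f) = (4 + f)*(f + g)
v(O) = (6 + O)² (v(O) = (O + 6)*(O + (2² + 4*2 + 4*(-1) + 2*(-1))) = (6 + O)*(O + (4 + 8 - 4 - 2)) = (6 + O)*(O + 6) = (6 + O)*(6 + O) = (6 + O)²)
124*v(8) = 124*(36 + 8² + 12*8) = 124*(36 + 64 + 96) = 124*196 = 24304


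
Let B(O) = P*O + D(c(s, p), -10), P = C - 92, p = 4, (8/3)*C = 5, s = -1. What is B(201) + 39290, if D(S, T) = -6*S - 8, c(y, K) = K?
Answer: 169143/8 ≈ 21143.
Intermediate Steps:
C = 15/8 (C = (3/8)*5 = 15/8 ≈ 1.8750)
D(S, T) = -8 - 6*S
P = -721/8 (P = 15/8 - 92 = -721/8 ≈ -90.125)
B(O) = -32 - 721*O/8 (B(O) = -721*O/8 + (-8 - 6*4) = -721*O/8 + (-8 - 24) = -721*O/8 - 32 = -32 - 721*O/8)
B(201) + 39290 = (-32 - 721/8*201) + 39290 = (-32 - 144921/8) + 39290 = -145177/8 + 39290 = 169143/8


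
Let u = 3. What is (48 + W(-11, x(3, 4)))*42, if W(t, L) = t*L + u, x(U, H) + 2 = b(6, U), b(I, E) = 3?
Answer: 1680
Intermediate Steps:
x(U, H) = 1 (x(U, H) = -2 + 3 = 1)
W(t, L) = 3 + L*t (W(t, L) = t*L + 3 = L*t + 3 = 3 + L*t)
(48 + W(-11, x(3, 4)))*42 = (48 + (3 + 1*(-11)))*42 = (48 + (3 - 11))*42 = (48 - 8)*42 = 40*42 = 1680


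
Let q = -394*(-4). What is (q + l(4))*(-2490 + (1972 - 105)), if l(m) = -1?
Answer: -981225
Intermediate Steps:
q = 1576
(q + l(4))*(-2490 + (1972 - 105)) = (1576 - 1)*(-2490 + (1972 - 105)) = 1575*(-2490 + 1867) = 1575*(-623) = -981225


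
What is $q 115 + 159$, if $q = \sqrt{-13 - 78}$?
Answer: $159 + 115 i \sqrt{91} \approx 159.0 + 1097.0 i$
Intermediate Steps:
$q = i \sqrt{91}$ ($q = \sqrt{-91} = i \sqrt{91} \approx 9.5394 i$)
$q 115 + 159 = i \sqrt{91} \cdot 115 + 159 = 115 i \sqrt{91} + 159 = 159 + 115 i \sqrt{91}$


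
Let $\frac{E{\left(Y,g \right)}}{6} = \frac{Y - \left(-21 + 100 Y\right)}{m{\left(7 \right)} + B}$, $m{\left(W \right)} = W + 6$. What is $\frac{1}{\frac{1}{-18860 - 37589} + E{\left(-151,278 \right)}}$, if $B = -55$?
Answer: $- \frac{395143}{845041537} \approx -0.0004676$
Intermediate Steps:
$m{\left(W \right)} = 6 + W$
$E{\left(Y,g \right)} = -3 + \frac{99 Y}{7}$ ($E{\left(Y,g \right)} = 6 \frac{Y - \left(-21 + 100 Y\right)}{\left(6 + 7\right) - 55} = 6 \frac{Y - \left(-21 + 100 Y\right)}{13 - 55} = 6 \frac{21 - 99 Y}{-42} = 6 \left(21 - 99 Y\right) \left(- \frac{1}{42}\right) = 6 \left(- \frac{1}{2} + \frac{33 Y}{14}\right) = -3 + \frac{99 Y}{7}$)
$\frac{1}{\frac{1}{-18860 - 37589} + E{\left(-151,278 \right)}} = \frac{1}{\frac{1}{-18860 - 37589} + \left(-3 + \frac{99}{7} \left(-151\right)\right)} = \frac{1}{\frac{1}{-56449} - \frac{14970}{7}} = \frac{1}{- \frac{1}{56449} - \frac{14970}{7}} = \frac{1}{- \frac{845041537}{395143}} = - \frac{395143}{845041537}$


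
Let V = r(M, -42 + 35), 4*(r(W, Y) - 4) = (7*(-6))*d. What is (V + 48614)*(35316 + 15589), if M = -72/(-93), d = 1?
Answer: 4948729575/2 ≈ 2.4744e+9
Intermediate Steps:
M = 24/31 (M = -72*(-1/93) = 24/31 ≈ 0.77419)
r(W, Y) = -13/2 (r(W, Y) = 4 + ((7*(-6))*1)/4 = 4 + (-42*1)/4 = 4 + (1/4)*(-42) = 4 - 21/2 = -13/2)
V = -13/2 ≈ -6.5000
(V + 48614)*(35316 + 15589) = (-13/2 + 48614)*(35316 + 15589) = (97215/2)*50905 = 4948729575/2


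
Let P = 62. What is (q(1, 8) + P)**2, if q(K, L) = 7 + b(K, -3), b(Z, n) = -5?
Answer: 4096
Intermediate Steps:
q(K, L) = 2 (q(K, L) = 7 - 5 = 2)
(q(1, 8) + P)**2 = (2 + 62)**2 = 64**2 = 4096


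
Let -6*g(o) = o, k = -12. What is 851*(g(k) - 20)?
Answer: -15318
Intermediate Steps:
g(o) = -o/6
851*(g(k) - 20) = 851*(-⅙*(-12) - 20) = 851*(2 - 20) = 851*(-18) = -15318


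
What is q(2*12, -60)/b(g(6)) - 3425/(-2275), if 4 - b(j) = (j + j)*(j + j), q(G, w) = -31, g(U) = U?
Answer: 449/260 ≈ 1.7269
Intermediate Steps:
b(j) = 4 - 4*j² (b(j) = 4 - (j + j)*(j + j) = 4 - 2*j*2*j = 4 - 4*j²)
q(2*12, -60)/b(g(6)) - 3425/(-2275) = -31/(4 - 4*6²) - 3425/(-2275) = -31/(4 - 4*36) - 3425*(-1/2275) = -31/(4 - 144) + 137/91 = -31/(-140) + 137/91 = -31*(-1/140) + 137/91 = 31/140 + 137/91 = 449/260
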